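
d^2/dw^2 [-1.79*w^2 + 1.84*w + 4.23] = -3.58000000000000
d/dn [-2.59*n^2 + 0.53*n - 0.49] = 0.53 - 5.18*n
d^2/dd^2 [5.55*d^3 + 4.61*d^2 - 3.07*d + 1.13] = 33.3*d + 9.22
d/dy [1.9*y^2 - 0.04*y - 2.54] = 3.8*y - 0.04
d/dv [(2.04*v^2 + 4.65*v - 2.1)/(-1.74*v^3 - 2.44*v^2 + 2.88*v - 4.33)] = (3.5496*v^4 + 16.182*v^3 + 6.2592*v^2 - 27.9144*v - 14.0865)/(3.0276*v^6 + 8.4912*v^5 - 4.0688*v^4 + 1.014*v^3 + 29.4248*v^2 - 24.9408*v + 18.7489)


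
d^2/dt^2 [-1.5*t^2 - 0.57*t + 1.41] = -3.00000000000000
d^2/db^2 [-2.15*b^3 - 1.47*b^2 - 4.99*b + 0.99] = -12.9*b - 2.94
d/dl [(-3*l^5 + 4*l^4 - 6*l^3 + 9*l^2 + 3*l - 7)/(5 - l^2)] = (9*l^6 - 8*l^5 - 69*l^4 + 80*l^3 - 87*l^2 + 76*l + 15)/(l^4 - 10*l^2 + 25)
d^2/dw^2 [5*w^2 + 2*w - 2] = 10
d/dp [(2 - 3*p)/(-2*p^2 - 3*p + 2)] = 2*p*(4 - 3*p)/(4*p^4 + 12*p^3 + p^2 - 12*p + 4)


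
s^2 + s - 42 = (s - 6)*(s + 7)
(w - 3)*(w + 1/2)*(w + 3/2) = w^3 - w^2 - 21*w/4 - 9/4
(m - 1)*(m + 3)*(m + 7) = m^3 + 9*m^2 + 11*m - 21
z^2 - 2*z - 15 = (z - 5)*(z + 3)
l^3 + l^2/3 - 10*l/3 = l*(l - 5/3)*(l + 2)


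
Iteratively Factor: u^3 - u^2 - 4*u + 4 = (u - 2)*(u^2 + u - 2) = (u - 2)*(u - 1)*(u + 2)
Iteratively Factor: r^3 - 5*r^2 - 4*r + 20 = (r - 2)*(r^2 - 3*r - 10) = (r - 2)*(r + 2)*(r - 5)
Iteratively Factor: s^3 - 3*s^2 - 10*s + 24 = (s - 4)*(s^2 + s - 6) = (s - 4)*(s - 2)*(s + 3)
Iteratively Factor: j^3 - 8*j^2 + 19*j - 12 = (j - 4)*(j^2 - 4*j + 3) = (j - 4)*(j - 3)*(j - 1)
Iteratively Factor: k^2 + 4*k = (k + 4)*(k)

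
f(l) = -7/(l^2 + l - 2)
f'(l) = -7*(-2*l - 1)/(l^2 + l - 2)^2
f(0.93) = 34.13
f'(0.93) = 475.92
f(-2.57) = -3.44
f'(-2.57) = -7.00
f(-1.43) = 5.05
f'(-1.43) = -6.79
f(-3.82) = -0.80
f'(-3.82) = -0.60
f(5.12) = -0.24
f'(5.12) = 0.09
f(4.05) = -0.38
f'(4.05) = 0.19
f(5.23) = -0.23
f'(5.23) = 0.09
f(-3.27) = -1.29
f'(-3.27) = -1.32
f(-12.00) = -0.05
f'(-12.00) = -0.00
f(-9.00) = -0.10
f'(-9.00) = -0.02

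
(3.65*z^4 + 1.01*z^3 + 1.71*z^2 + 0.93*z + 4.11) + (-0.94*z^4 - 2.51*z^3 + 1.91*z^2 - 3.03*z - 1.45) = 2.71*z^4 - 1.5*z^3 + 3.62*z^2 - 2.1*z + 2.66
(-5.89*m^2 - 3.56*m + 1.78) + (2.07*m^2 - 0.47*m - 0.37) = -3.82*m^2 - 4.03*m + 1.41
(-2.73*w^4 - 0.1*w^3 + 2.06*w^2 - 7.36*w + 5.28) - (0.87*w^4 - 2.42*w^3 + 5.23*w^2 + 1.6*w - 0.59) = -3.6*w^4 + 2.32*w^3 - 3.17*w^2 - 8.96*w + 5.87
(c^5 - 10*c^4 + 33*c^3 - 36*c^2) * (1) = c^5 - 10*c^4 + 33*c^3 - 36*c^2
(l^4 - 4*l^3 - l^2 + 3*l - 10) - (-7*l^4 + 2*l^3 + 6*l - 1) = 8*l^4 - 6*l^3 - l^2 - 3*l - 9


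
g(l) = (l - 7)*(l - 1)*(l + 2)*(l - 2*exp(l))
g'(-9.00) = -4197.81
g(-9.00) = 10080.28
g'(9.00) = -4892952.69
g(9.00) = -2850701.54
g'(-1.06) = -7.64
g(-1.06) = -27.36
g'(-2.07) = -68.10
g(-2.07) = 4.53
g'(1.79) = 383.88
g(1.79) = 158.94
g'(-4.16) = -509.60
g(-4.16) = 521.32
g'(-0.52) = 0.13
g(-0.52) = -28.91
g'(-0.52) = 0.13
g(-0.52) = -28.91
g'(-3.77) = -387.75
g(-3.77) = 347.00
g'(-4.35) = -576.45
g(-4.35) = 624.42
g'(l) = (1 - 2*exp(l))*(l - 7)*(l - 1)*(l + 2) + (l - 7)*(l - 1)*(l - 2*exp(l)) + (l - 7)*(l + 2)*(l - 2*exp(l)) + (l - 1)*(l + 2)*(l - 2*exp(l)) = -2*l^3*exp(l) + 4*l^3 + 6*l^2*exp(l) - 18*l^2 + 42*l*exp(l) - 18*l - 10*exp(l) + 14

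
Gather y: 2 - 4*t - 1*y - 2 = -4*t - y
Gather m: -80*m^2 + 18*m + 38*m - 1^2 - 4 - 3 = -80*m^2 + 56*m - 8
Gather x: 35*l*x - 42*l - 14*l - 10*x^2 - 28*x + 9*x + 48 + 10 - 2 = -56*l - 10*x^2 + x*(35*l - 19) + 56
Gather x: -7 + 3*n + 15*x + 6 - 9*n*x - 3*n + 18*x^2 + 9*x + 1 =18*x^2 + x*(24 - 9*n)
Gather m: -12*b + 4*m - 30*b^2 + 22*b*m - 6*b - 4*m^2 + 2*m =-30*b^2 - 18*b - 4*m^2 + m*(22*b + 6)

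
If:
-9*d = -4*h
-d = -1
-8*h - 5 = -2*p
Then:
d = 1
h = 9/4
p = 23/2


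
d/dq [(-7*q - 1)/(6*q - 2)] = 5/(9*q^2 - 6*q + 1)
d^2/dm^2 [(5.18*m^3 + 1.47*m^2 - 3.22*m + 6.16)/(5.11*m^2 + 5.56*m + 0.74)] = (-2.27373675443232e-13*m^5 - 4.54747350886464e-13*m^4 + 29.397564*m^3 + 1059.62682*m^2 + 1140.168792*m + 362.375384)/(133.432831*m^6 + 435.549828*m^5 + 531.87435*m^4 + 298.02712*m^3 + 77.0229*m^2 + 9.133968*m + 0.405224)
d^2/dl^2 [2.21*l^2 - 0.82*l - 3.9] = 4.42000000000000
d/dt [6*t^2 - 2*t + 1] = 12*t - 2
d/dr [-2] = 0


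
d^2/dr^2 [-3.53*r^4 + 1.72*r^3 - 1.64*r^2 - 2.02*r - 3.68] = -42.36*r^2 + 10.32*r - 3.28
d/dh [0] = 0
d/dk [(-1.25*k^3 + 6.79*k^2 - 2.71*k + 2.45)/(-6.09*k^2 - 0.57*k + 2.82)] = (7.6125*k^4 + 1.425*k^3 - 30.9492*k^2 + 68.1366*k - 6.2457)/(37.0881*k^4 + 6.9426*k^3 - 34.0227*k^2 - 3.2148*k + 7.9524)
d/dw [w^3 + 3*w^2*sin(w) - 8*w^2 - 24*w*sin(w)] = 3*w^2*cos(w) + 3*w^2 + 6*w*sin(w) - 24*w*cos(w) - 16*w - 24*sin(w)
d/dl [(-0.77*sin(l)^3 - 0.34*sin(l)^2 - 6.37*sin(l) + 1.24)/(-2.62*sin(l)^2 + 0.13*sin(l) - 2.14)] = (2.0174*sin(l)^4 - 0.2002*sin(l)^3 - 11.7902*sin(l)^2 + 7.9528*sin(l) + 13.4706)*cos(l)/(6.8644*sin(l)^4 - 0.6812*sin(l)^3 + 11.2305*sin(l)^2 - 0.5564*sin(l) + 4.5796)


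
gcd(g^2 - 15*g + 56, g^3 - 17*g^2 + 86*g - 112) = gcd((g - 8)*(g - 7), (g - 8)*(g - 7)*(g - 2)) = g^2 - 15*g + 56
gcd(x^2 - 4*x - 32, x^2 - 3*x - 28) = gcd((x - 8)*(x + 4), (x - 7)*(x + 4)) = x + 4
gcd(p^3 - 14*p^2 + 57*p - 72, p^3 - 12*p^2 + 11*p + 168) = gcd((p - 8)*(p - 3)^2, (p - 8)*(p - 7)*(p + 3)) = p - 8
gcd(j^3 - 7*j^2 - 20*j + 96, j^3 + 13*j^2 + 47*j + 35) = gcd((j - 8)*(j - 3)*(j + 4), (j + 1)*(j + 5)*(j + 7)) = 1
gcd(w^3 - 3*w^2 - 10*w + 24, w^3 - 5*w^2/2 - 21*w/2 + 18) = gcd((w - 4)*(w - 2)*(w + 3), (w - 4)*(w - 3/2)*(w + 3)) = w^2 - w - 12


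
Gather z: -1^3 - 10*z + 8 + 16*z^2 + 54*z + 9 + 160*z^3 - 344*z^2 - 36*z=160*z^3 - 328*z^2 + 8*z + 16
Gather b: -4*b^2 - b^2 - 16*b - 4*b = -5*b^2 - 20*b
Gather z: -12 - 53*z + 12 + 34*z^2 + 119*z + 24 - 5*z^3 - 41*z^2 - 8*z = -5*z^3 - 7*z^2 + 58*z + 24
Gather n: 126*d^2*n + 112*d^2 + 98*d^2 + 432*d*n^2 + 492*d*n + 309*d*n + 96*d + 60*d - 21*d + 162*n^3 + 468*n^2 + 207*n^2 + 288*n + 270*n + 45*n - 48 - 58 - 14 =210*d^2 + 135*d + 162*n^3 + n^2*(432*d + 675) + n*(126*d^2 + 801*d + 603) - 120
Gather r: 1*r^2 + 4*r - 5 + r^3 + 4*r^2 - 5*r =r^3 + 5*r^2 - r - 5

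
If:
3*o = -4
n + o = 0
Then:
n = 4/3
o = -4/3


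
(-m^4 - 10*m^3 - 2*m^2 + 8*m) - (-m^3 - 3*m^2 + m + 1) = -m^4 - 9*m^3 + m^2 + 7*m - 1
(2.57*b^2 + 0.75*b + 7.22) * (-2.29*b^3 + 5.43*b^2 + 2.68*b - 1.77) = -5.8853*b^5 + 12.2376*b^4 - 5.5737*b^3 + 36.6657*b^2 + 18.0221*b - 12.7794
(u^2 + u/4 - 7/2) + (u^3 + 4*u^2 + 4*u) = u^3 + 5*u^2 + 17*u/4 - 7/2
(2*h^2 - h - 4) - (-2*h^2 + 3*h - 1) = 4*h^2 - 4*h - 3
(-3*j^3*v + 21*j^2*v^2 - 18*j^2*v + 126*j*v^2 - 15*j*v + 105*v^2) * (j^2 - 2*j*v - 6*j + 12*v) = -3*j^5*v + 27*j^4*v^2 - 42*j^3*v^3 + 93*j^3*v - 837*j^2*v^2 + 90*j^2*v + 1302*j*v^3 - 810*j*v^2 + 1260*v^3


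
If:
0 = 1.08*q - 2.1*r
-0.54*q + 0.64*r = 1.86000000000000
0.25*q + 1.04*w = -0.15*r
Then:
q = -8.82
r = -4.54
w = 2.77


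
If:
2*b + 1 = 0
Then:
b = -1/2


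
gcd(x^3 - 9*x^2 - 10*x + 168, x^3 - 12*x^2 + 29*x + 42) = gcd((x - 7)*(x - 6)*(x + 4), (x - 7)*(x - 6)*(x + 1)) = x^2 - 13*x + 42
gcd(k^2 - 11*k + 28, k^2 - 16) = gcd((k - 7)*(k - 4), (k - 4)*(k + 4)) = k - 4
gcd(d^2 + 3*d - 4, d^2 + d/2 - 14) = d + 4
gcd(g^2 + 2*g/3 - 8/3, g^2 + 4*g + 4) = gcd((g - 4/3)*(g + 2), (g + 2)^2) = g + 2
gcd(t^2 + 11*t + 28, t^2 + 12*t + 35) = t + 7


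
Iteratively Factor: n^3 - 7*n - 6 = (n - 3)*(n^2 + 3*n + 2) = (n - 3)*(n + 1)*(n + 2)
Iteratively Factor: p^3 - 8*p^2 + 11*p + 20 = (p - 5)*(p^2 - 3*p - 4) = (p - 5)*(p - 4)*(p + 1)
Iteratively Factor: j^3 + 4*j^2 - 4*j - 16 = (j + 2)*(j^2 + 2*j - 8) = (j - 2)*(j + 2)*(j + 4)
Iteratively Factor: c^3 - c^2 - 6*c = (c)*(c^2 - c - 6) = c*(c - 3)*(c + 2)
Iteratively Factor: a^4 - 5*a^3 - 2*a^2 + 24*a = (a - 3)*(a^3 - 2*a^2 - 8*a) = (a - 3)*(a + 2)*(a^2 - 4*a) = (a - 4)*(a - 3)*(a + 2)*(a)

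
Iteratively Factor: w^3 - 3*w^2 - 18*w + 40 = (w + 4)*(w^2 - 7*w + 10) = (w - 2)*(w + 4)*(w - 5)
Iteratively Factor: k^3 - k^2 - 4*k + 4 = (k - 1)*(k^2 - 4) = (k - 2)*(k - 1)*(k + 2)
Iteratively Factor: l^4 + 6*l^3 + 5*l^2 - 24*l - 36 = (l + 3)*(l^3 + 3*l^2 - 4*l - 12) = (l + 3)^2*(l^2 - 4) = (l - 2)*(l + 3)^2*(l + 2)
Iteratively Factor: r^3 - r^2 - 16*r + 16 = (r + 4)*(r^2 - 5*r + 4) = (r - 4)*(r + 4)*(r - 1)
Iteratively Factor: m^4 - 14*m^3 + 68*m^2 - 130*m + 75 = (m - 3)*(m^3 - 11*m^2 + 35*m - 25) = (m - 3)*(m - 1)*(m^2 - 10*m + 25) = (m - 5)*(m - 3)*(m - 1)*(m - 5)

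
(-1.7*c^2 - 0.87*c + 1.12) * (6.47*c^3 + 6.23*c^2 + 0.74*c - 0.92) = -10.999*c^5 - 16.2199*c^4 + 0.5683*c^3 + 7.8978*c^2 + 1.6292*c - 1.0304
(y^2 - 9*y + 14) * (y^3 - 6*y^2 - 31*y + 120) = y^5 - 15*y^4 + 37*y^3 + 315*y^2 - 1514*y + 1680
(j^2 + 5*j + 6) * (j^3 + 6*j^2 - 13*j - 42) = j^5 + 11*j^4 + 23*j^3 - 71*j^2 - 288*j - 252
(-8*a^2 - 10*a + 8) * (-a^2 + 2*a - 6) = 8*a^4 - 6*a^3 + 20*a^2 + 76*a - 48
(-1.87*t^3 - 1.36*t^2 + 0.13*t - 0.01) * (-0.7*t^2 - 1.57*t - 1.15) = 1.309*t^5 + 3.8879*t^4 + 4.1947*t^3 + 1.3669*t^2 - 0.1338*t + 0.0115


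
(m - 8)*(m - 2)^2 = m^3 - 12*m^2 + 36*m - 32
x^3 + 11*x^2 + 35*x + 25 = (x + 1)*(x + 5)^2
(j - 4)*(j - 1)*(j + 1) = j^3 - 4*j^2 - j + 4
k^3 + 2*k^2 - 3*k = k*(k - 1)*(k + 3)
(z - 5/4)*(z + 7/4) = z^2 + z/2 - 35/16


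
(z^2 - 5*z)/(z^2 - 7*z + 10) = z/(z - 2)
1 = 1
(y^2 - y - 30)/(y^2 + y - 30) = (y^2 - y - 30)/(y^2 + y - 30)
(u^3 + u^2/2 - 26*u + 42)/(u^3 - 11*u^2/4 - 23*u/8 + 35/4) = 4*(2*u^2 + 5*u - 42)/(8*u^2 - 6*u - 35)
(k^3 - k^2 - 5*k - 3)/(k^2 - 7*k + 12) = (k^2 + 2*k + 1)/(k - 4)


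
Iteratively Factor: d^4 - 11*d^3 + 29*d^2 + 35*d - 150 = (d - 3)*(d^3 - 8*d^2 + 5*d + 50) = (d - 3)*(d + 2)*(d^2 - 10*d + 25) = (d - 5)*(d - 3)*(d + 2)*(d - 5)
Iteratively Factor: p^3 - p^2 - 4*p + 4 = (p - 1)*(p^2 - 4) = (p - 1)*(p + 2)*(p - 2)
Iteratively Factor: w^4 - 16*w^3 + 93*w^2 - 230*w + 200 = (w - 2)*(w^3 - 14*w^2 + 65*w - 100) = (w - 5)*(w - 2)*(w^2 - 9*w + 20) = (w - 5)*(w - 4)*(w - 2)*(w - 5)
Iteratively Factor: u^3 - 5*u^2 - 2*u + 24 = (u - 4)*(u^2 - u - 6) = (u - 4)*(u + 2)*(u - 3)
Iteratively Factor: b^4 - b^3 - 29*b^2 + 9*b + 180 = (b + 4)*(b^3 - 5*b^2 - 9*b + 45) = (b - 3)*(b + 4)*(b^2 - 2*b - 15) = (b - 5)*(b - 3)*(b + 4)*(b + 3)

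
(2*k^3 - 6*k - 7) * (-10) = -20*k^3 + 60*k + 70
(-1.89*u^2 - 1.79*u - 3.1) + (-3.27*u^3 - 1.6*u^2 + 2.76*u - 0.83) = -3.27*u^3 - 3.49*u^2 + 0.97*u - 3.93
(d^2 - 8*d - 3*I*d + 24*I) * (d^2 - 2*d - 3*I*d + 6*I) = d^4 - 10*d^3 - 6*I*d^3 + 7*d^2 + 60*I*d^2 + 90*d - 96*I*d - 144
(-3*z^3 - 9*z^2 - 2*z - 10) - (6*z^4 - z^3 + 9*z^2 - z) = -6*z^4 - 2*z^3 - 18*z^2 - z - 10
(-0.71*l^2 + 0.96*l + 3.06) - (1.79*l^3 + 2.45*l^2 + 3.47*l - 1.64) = -1.79*l^3 - 3.16*l^2 - 2.51*l + 4.7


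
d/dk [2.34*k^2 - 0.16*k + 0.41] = 4.68*k - 0.16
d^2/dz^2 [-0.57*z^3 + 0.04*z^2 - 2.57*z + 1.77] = 0.08 - 3.42*z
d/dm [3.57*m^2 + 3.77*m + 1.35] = 7.14*m + 3.77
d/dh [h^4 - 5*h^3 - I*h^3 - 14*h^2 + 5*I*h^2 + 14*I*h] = 4*h^3 + h^2*(-15 - 3*I) + h*(-28 + 10*I) + 14*I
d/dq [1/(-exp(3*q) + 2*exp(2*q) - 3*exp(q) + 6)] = (3*exp(2*q) - 4*exp(q) + 3)*exp(q)/(exp(3*q) - 2*exp(2*q) + 3*exp(q) - 6)^2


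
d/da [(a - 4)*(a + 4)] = 2*a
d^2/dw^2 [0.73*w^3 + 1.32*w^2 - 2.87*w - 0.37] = 4.38*w + 2.64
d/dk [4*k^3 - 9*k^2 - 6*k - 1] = 12*k^2 - 18*k - 6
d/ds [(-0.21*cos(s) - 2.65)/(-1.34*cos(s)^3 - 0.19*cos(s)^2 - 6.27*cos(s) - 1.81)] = (0.5628*cos(s)^3 + 10.6929*cos(s)^2 + 1.007*cos(s) + 16.2354)*sin(s)/(1.7956*cos(s)^6 + 0.5092*cos(s)^5 + 16.8397*cos(s)^4 + 7.2334*cos(s)^3 + 40.0007*cos(s)^2 + 22.6974*cos(s) + 3.2761)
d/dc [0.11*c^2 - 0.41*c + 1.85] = 0.22*c - 0.41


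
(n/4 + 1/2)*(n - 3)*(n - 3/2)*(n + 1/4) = n^4/4 - 9*n^3/16 - 41*n^2/32 + 63*n/32 + 9/16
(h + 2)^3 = h^3 + 6*h^2 + 12*h + 8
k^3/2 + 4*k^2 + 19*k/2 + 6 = (k/2 + 1/2)*(k + 3)*(k + 4)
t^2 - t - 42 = (t - 7)*(t + 6)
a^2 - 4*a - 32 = (a - 8)*(a + 4)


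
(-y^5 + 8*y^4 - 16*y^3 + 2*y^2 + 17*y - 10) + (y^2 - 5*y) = -y^5 + 8*y^4 - 16*y^3 + 3*y^2 + 12*y - 10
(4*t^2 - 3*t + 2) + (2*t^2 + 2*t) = 6*t^2 - t + 2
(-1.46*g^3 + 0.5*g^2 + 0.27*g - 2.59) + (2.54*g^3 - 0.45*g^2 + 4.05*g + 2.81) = 1.08*g^3 + 0.05*g^2 + 4.32*g + 0.22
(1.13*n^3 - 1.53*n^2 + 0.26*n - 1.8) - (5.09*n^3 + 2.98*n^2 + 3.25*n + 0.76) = -3.96*n^3 - 4.51*n^2 - 2.99*n - 2.56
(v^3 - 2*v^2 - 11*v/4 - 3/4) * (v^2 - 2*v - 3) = v^5 - 4*v^4 - 7*v^3/4 + 43*v^2/4 + 39*v/4 + 9/4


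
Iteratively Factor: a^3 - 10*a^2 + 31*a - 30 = (a - 3)*(a^2 - 7*a + 10) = (a - 5)*(a - 3)*(a - 2)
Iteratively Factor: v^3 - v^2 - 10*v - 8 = (v - 4)*(v^2 + 3*v + 2) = (v - 4)*(v + 1)*(v + 2)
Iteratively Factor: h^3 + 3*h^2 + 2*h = (h + 1)*(h^2 + 2*h) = h*(h + 1)*(h + 2)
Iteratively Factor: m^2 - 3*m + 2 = (m - 1)*(m - 2)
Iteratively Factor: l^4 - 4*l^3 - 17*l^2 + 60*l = (l - 3)*(l^3 - l^2 - 20*l) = l*(l - 3)*(l^2 - l - 20) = l*(l - 5)*(l - 3)*(l + 4)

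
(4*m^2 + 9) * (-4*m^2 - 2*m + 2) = -16*m^4 - 8*m^3 - 28*m^2 - 18*m + 18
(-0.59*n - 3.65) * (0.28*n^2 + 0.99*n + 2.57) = -0.1652*n^3 - 1.6061*n^2 - 5.1298*n - 9.3805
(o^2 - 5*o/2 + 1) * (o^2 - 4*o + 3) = o^4 - 13*o^3/2 + 14*o^2 - 23*o/2 + 3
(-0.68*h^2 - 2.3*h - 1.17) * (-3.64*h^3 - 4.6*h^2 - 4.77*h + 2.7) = 2.4752*h^5 + 11.5*h^4 + 18.0824*h^3 + 14.517*h^2 - 0.629100000000001*h - 3.159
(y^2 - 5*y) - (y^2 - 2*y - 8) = 8 - 3*y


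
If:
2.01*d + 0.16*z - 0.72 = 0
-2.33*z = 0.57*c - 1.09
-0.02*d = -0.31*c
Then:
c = 0.02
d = 0.32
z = 0.46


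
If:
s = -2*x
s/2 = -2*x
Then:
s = 0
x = 0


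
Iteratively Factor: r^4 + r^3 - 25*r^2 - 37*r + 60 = (r - 1)*(r^3 + 2*r^2 - 23*r - 60) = (r - 1)*(r + 4)*(r^2 - 2*r - 15) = (r - 1)*(r + 3)*(r + 4)*(r - 5)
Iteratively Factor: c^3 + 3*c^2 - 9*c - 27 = (c + 3)*(c^2 - 9) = (c - 3)*(c + 3)*(c + 3)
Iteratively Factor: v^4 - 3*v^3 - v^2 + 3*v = (v)*(v^3 - 3*v^2 - v + 3) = v*(v - 1)*(v^2 - 2*v - 3) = v*(v - 1)*(v + 1)*(v - 3)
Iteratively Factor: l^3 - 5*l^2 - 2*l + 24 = (l + 2)*(l^2 - 7*l + 12) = (l - 3)*(l + 2)*(l - 4)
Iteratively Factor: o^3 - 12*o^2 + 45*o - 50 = (o - 2)*(o^2 - 10*o + 25) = (o - 5)*(o - 2)*(o - 5)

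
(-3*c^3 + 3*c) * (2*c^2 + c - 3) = -6*c^5 - 3*c^4 + 15*c^3 + 3*c^2 - 9*c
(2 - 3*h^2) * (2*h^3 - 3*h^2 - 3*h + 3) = -6*h^5 + 9*h^4 + 13*h^3 - 15*h^2 - 6*h + 6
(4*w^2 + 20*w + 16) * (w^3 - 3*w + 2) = 4*w^5 + 20*w^4 + 4*w^3 - 52*w^2 - 8*w + 32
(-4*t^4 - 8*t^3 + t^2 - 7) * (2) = -8*t^4 - 16*t^3 + 2*t^2 - 14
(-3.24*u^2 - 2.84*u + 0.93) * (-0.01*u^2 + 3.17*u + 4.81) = 0.0324*u^4 - 10.2424*u^3 - 24.5965*u^2 - 10.7123*u + 4.4733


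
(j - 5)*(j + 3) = j^2 - 2*j - 15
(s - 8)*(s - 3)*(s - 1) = s^3 - 12*s^2 + 35*s - 24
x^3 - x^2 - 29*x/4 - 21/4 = (x - 7/2)*(x + 1)*(x + 3/2)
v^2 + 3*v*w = v*(v + 3*w)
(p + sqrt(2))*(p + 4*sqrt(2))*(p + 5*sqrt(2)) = p^3 + 10*sqrt(2)*p^2 + 58*p + 40*sqrt(2)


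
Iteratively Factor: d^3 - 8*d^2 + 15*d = (d)*(d^2 - 8*d + 15) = d*(d - 3)*(d - 5)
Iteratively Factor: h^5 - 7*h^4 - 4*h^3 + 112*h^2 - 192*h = (h - 4)*(h^4 - 3*h^3 - 16*h^2 + 48*h) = h*(h - 4)*(h^3 - 3*h^2 - 16*h + 48) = h*(h - 4)^2*(h^2 + h - 12) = h*(h - 4)^2*(h + 4)*(h - 3)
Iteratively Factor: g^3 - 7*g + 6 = (g - 1)*(g^2 + g - 6) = (g - 2)*(g - 1)*(g + 3)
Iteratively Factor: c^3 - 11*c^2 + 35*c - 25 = (c - 5)*(c^2 - 6*c + 5) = (c - 5)*(c - 1)*(c - 5)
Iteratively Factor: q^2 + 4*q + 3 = (q + 1)*(q + 3)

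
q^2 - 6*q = q*(q - 6)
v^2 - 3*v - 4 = (v - 4)*(v + 1)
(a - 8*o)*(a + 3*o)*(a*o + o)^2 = a^4*o^2 - 5*a^3*o^3 + 2*a^3*o^2 - 24*a^2*o^4 - 10*a^2*o^3 + a^2*o^2 - 48*a*o^4 - 5*a*o^3 - 24*o^4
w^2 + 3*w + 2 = (w + 1)*(w + 2)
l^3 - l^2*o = l^2*(l - o)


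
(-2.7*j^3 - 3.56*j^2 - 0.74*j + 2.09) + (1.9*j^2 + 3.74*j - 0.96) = -2.7*j^3 - 1.66*j^2 + 3.0*j + 1.13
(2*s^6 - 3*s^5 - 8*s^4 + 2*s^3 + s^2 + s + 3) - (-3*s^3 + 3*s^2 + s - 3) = 2*s^6 - 3*s^5 - 8*s^4 + 5*s^3 - 2*s^2 + 6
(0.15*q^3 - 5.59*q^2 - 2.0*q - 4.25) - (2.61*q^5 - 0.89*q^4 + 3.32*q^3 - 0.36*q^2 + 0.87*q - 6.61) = -2.61*q^5 + 0.89*q^4 - 3.17*q^3 - 5.23*q^2 - 2.87*q + 2.36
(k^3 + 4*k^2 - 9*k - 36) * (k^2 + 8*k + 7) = k^5 + 12*k^4 + 30*k^3 - 80*k^2 - 351*k - 252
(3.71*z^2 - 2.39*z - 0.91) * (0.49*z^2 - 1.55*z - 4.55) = 1.8179*z^4 - 6.9216*z^3 - 13.6219*z^2 + 12.285*z + 4.1405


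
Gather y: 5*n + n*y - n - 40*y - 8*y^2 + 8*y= 4*n - 8*y^2 + y*(n - 32)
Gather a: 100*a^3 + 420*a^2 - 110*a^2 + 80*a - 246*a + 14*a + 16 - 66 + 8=100*a^3 + 310*a^2 - 152*a - 42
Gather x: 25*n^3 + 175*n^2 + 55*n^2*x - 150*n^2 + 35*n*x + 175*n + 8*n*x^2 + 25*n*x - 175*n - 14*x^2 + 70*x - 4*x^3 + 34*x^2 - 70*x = 25*n^3 + 25*n^2 - 4*x^3 + x^2*(8*n + 20) + x*(55*n^2 + 60*n)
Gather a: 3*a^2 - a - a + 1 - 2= 3*a^2 - 2*a - 1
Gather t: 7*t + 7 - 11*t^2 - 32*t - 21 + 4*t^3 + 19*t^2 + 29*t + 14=4*t^3 + 8*t^2 + 4*t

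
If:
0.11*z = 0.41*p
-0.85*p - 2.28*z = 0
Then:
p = 0.00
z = 0.00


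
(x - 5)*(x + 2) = x^2 - 3*x - 10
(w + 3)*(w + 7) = w^2 + 10*w + 21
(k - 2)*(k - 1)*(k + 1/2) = k^3 - 5*k^2/2 + k/2 + 1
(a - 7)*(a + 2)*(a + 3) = a^3 - 2*a^2 - 29*a - 42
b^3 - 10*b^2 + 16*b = b*(b - 8)*(b - 2)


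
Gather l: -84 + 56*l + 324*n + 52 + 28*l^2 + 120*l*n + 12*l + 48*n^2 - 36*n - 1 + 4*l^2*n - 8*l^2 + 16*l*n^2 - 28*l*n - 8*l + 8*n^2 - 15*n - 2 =l^2*(4*n + 20) + l*(16*n^2 + 92*n + 60) + 56*n^2 + 273*n - 35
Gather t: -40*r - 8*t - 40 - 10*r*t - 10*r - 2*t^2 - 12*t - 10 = -50*r - 2*t^2 + t*(-10*r - 20) - 50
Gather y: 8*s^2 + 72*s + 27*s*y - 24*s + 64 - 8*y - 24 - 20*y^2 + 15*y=8*s^2 + 48*s - 20*y^2 + y*(27*s + 7) + 40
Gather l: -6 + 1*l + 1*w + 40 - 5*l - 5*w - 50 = -4*l - 4*w - 16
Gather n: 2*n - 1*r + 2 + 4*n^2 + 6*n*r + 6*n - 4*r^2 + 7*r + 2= 4*n^2 + n*(6*r + 8) - 4*r^2 + 6*r + 4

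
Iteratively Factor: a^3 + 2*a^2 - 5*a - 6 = (a + 1)*(a^2 + a - 6) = (a + 1)*(a + 3)*(a - 2)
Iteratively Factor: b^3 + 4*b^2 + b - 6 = (b + 2)*(b^2 + 2*b - 3) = (b + 2)*(b + 3)*(b - 1)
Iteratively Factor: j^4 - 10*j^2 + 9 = (j + 3)*(j^3 - 3*j^2 - j + 3) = (j + 1)*(j + 3)*(j^2 - 4*j + 3) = (j - 3)*(j + 1)*(j + 3)*(j - 1)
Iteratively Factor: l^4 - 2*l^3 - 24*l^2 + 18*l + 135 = (l + 3)*(l^3 - 5*l^2 - 9*l + 45) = (l - 3)*(l + 3)*(l^2 - 2*l - 15) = (l - 5)*(l - 3)*(l + 3)*(l + 3)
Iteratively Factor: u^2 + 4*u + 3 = (u + 1)*(u + 3)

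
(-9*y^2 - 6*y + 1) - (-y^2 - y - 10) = -8*y^2 - 5*y + 11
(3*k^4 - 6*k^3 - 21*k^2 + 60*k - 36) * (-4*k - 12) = -12*k^5 - 12*k^4 + 156*k^3 + 12*k^2 - 576*k + 432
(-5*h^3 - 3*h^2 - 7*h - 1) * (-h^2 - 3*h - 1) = 5*h^5 + 18*h^4 + 21*h^3 + 25*h^2 + 10*h + 1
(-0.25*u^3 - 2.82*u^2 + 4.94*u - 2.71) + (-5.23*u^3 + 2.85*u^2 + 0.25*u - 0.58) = -5.48*u^3 + 0.0300000000000002*u^2 + 5.19*u - 3.29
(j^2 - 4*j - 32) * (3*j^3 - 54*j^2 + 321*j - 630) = 3*j^5 - 66*j^4 + 441*j^3 - 186*j^2 - 7752*j + 20160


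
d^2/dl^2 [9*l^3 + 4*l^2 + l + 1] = 54*l + 8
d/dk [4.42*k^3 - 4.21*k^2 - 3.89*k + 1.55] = 13.26*k^2 - 8.42*k - 3.89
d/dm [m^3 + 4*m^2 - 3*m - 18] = 3*m^2 + 8*m - 3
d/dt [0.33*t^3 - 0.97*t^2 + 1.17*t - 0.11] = 0.99*t^2 - 1.94*t + 1.17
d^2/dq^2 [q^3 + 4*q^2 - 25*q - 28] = 6*q + 8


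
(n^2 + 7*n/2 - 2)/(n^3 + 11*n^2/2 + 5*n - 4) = 1/(n + 2)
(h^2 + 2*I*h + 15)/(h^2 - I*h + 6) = (h + 5*I)/(h + 2*I)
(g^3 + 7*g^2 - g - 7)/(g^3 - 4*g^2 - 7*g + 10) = (g^2 + 8*g + 7)/(g^2 - 3*g - 10)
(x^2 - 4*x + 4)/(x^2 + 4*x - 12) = (x - 2)/(x + 6)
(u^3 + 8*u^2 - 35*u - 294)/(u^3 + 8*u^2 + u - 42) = (u^2 + u - 42)/(u^2 + u - 6)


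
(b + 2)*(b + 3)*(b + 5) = b^3 + 10*b^2 + 31*b + 30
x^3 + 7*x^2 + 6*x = x*(x + 1)*(x + 6)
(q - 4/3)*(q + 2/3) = q^2 - 2*q/3 - 8/9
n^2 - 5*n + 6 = (n - 3)*(n - 2)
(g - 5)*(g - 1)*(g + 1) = g^3 - 5*g^2 - g + 5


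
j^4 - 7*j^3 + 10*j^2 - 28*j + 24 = (j - 6)*(j - 1)*(j - 2*I)*(j + 2*I)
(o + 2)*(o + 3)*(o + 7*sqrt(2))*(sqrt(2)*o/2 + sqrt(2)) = sqrt(2)*o^4/2 + 7*sqrt(2)*o^3/2 + 7*o^3 + 8*sqrt(2)*o^2 + 49*o^2 + 6*sqrt(2)*o + 112*o + 84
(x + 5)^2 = x^2 + 10*x + 25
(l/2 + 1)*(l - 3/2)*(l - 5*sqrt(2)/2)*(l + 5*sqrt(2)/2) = l^4/2 + l^3/4 - 31*l^2/4 - 25*l/8 + 75/4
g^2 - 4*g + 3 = (g - 3)*(g - 1)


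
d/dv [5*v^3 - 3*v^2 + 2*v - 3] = 15*v^2 - 6*v + 2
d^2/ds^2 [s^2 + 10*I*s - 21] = 2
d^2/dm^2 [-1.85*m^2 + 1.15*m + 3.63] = -3.70000000000000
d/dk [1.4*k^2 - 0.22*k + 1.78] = 2.8*k - 0.22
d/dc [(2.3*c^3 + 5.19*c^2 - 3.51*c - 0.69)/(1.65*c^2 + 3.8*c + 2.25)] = (3.795*c^4 + 17.48*c^3 + 41.0385*c^2 + 25.632*c - 5.2755)/(2.7225*c^4 + 12.54*c^3 + 21.865*c^2 + 17.1*c + 5.0625)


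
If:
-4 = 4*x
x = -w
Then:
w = 1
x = -1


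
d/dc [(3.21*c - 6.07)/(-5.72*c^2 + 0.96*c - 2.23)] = (18.3612*c^2 - 69.4408*c - 1.3311)/(32.7184*c^4 - 10.9824*c^3 + 26.4328*c^2 - 4.2816*c + 4.9729)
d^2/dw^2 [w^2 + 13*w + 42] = 2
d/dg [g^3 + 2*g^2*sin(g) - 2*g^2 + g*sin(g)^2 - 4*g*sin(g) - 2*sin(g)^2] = 2*g^2*cos(g) + 3*g^2 + 4*g*sin(g) + g*sin(2*g) - 4*g*cos(g) - 4*g + sin(g)^2 - 4*sin(g) - 2*sin(2*g)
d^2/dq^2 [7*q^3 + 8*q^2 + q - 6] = 42*q + 16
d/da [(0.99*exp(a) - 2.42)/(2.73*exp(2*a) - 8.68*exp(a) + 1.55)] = (-2.7027*exp(2*a) + 13.2132*exp(a) - 19.4711)*exp(a)/(7.4529*exp(4*a) - 47.3928*exp(3*a) + 83.8054*exp(2*a) - 26.908*exp(a) + 2.4025)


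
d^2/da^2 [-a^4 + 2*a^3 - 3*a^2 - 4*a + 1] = -12*a^2 + 12*a - 6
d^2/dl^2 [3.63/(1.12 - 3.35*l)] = -81.47535/(3.35*l - 1.12)^3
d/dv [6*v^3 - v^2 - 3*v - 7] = 18*v^2 - 2*v - 3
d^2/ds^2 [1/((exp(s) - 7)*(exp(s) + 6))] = (4*exp(3*s) - 3*exp(2*s) + 169*exp(s) - 42)*exp(s)/(exp(6*s) - 3*exp(5*s) - 123*exp(4*s) + 251*exp(3*s) + 5166*exp(2*s) - 5292*exp(s) - 74088)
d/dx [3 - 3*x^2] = -6*x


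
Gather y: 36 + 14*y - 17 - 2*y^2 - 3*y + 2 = -2*y^2 + 11*y + 21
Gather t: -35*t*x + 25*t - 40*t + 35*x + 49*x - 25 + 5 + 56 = t*(-35*x - 15) + 84*x + 36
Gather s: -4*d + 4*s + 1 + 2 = -4*d + 4*s + 3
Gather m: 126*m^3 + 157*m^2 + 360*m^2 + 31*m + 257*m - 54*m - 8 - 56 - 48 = 126*m^3 + 517*m^2 + 234*m - 112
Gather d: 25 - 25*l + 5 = 30 - 25*l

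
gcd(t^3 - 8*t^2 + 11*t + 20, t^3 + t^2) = t + 1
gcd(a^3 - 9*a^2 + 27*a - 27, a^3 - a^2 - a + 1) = 1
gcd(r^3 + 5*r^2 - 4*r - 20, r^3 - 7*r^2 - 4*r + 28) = r^2 - 4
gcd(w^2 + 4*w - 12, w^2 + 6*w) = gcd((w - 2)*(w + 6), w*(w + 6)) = w + 6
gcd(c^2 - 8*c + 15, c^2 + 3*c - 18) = c - 3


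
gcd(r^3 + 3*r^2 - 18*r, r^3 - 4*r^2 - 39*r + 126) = r^2 + 3*r - 18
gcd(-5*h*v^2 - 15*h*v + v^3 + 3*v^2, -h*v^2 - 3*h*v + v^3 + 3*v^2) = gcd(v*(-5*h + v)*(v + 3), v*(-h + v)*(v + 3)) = v^2 + 3*v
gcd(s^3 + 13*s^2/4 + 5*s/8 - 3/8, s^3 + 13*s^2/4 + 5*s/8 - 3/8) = s^3 + 13*s^2/4 + 5*s/8 - 3/8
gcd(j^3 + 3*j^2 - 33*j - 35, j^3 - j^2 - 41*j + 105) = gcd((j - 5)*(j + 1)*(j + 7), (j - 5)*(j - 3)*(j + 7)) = j^2 + 2*j - 35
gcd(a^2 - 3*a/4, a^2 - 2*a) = a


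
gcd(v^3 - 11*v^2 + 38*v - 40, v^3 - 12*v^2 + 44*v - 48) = v^2 - 6*v + 8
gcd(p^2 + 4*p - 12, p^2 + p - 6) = p - 2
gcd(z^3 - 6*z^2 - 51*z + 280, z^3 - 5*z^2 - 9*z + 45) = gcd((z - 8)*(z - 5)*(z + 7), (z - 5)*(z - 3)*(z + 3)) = z - 5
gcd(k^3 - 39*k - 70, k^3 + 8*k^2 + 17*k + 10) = k^2 + 7*k + 10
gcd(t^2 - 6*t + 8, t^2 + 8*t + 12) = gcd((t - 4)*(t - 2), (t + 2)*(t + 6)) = 1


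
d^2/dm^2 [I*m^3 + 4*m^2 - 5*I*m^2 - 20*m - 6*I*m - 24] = 6*I*m + 8 - 10*I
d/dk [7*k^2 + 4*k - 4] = 14*k + 4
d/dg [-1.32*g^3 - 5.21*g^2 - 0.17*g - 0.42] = -3.96*g^2 - 10.42*g - 0.17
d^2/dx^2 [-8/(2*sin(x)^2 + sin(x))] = 8*(16*sin(x) + 6 - 23/sin(x) - 12/sin(x)^2 - 2/sin(x)^3)/(2*sin(x) + 1)^3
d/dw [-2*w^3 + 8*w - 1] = 8 - 6*w^2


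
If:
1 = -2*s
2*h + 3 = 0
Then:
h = -3/2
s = -1/2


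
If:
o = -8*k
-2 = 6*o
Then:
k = 1/24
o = -1/3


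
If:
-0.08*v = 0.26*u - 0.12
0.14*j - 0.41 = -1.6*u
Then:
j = 3.51648351648352*v - 2.34615384615385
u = 0.461538461538462 - 0.307692307692308*v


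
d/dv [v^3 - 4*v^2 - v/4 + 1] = 3*v^2 - 8*v - 1/4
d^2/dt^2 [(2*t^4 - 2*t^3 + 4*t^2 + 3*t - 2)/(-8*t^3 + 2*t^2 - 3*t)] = 4*(-92*t^6 - 342*t^5 + 573*t^4 - 101*t^3 + 84*t^2 - 18*t + 9)/(t^3*(512*t^6 - 384*t^5 + 672*t^4 - 296*t^3 + 252*t^2 - 54*t + 27))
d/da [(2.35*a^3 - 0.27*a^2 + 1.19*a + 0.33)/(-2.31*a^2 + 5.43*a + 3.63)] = (-5.4285*a^4 + 25.521*a^3 + 26.8743*a^2 - 0.4356*a + 2.5278)/(5.3361*a^4 - 25.0866*a^3 + 12.7143*a^2 + 39.4218*a + 13.1769)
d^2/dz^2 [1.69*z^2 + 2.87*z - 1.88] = 3.38000000000000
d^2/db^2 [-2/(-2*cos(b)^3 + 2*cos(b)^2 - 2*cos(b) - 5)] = 4*((7*cos(b) - 8*cos(2*b) + 9*cos(3*b))*(2*cos(b)^3 - 2*cos(b)^2 + 2*cos(b) + 5)/4 + 4*(3*cos(b)^2 - 2*cos(b) + 1)^2*sin(b)^2)/(2*cos(b)^3 - 2*cos(b)^2 + 2*cos(b) + 5)^3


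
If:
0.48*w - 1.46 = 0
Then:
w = 3.04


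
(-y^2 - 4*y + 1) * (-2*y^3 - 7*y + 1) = 2*y^5 + 8*y^4 + 5*y^3 + 27*y^2 - 11*y + 1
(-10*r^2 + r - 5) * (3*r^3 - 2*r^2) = -30*r^5 + 23*r^4 - 17*r^3 + 10*r^2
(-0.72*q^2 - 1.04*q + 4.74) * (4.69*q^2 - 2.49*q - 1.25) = -3.3768*q^4 - 3.0848*q^3 + 25.7202*q^2 - 10.5026*q - 5.925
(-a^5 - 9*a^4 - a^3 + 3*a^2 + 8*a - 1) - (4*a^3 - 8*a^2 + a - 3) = -a^5 - 9*a^4 - 5*a^3 + 11*a^2 + 7*a + 2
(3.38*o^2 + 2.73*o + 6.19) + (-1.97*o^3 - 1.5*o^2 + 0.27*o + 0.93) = -1.97*o^3 + 1.88*o^2 + 3.0*o + 7.12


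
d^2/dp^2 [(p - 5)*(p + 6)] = 2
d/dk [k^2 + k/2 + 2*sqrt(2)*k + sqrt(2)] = 2*k + 1/2 + 2*sqrt(2)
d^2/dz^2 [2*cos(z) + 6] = -2*cos(z)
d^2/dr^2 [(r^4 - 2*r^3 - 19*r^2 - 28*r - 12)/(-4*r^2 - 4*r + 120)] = (-r^6 - 3*r^5 + 87*r^4 + 311*r^3 - 3834*r^2 + 7956*r + 18312)/(2*(r^6 + 3*r^5 - 87*r^4 - 179*r^3 + 2610*r^2 + 2700*r - 27000))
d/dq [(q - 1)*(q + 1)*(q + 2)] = 3*q^2 + 4*q - 1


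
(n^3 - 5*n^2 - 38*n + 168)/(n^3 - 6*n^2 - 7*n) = (n^2 + 2*n - 24)/(n*(n + 1))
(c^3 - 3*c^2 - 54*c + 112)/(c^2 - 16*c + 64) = (c^2 + 5*c - 14)/(c - 8)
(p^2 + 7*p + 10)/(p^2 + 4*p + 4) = (p + 5)/(p + 2)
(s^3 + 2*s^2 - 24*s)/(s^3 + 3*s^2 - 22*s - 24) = s/(s + 1)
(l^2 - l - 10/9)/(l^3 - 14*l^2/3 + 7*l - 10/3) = (l + 2/3)/(l^2 - 3*l + 2)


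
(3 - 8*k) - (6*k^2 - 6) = -6*k^2 - 8*k + 9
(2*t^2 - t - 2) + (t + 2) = 2*t^2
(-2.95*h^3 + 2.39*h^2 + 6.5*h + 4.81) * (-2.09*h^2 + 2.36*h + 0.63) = 6.1655*h^5 - 11.9571*h^4 - 9.8031*h^3 + 6.7928*h^2 + 15.4466*h + 3.0303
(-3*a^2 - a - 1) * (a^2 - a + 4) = -3*a^4 + 2*a^3 - 12*a^2 - 3*a - 4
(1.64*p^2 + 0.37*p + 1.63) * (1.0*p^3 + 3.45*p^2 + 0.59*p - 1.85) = 1.64*p^5 + 6.028*p^4 + 3.8741*p^3 + 2.8078*p^2 + 0.2772*p - 3.0155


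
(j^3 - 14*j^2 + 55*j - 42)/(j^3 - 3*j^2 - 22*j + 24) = (j - 7)/(j + 4)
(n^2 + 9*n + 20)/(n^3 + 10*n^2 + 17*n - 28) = (n + 5)/(n^2 + 6*n - 7)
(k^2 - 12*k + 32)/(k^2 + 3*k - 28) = (k - 8)/(k + 7)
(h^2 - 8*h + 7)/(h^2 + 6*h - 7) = (h - 7)/(h + 7)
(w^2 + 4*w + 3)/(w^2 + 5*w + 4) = (w + 3)/(w + 4)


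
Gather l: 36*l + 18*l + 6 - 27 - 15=54*l - 36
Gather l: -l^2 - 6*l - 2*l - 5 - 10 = -l^2 - 8*l - 15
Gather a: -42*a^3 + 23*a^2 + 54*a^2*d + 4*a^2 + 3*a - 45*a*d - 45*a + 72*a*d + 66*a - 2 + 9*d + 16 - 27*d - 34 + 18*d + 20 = -42*a^3 + a^2*(54*d + 27) + a*(27*d + 24)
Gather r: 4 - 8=-4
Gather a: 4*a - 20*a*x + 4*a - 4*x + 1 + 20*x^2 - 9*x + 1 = a*(8 - 20*x) + 20*x^2 - 13*x + 2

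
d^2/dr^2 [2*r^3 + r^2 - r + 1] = 12*r + 2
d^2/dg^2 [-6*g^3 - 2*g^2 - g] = -36*g - 4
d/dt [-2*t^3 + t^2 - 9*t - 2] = -6*t^2 + 2*t - 9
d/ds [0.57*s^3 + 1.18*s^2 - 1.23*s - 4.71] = 1.71*s^2 + 2.36*s - 1.23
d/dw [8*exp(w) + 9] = 8*exp(w)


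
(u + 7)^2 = u^2 + 14*u + 49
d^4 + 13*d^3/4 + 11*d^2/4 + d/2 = d*(d + 1/4)*(d + 1)*(d + 2)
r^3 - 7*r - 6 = (r - 3)*(r + 1)*(r + 2)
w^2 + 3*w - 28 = (w - 4)*(w + 7)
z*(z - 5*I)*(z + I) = z^3 - 4*I*z^2 + 5*z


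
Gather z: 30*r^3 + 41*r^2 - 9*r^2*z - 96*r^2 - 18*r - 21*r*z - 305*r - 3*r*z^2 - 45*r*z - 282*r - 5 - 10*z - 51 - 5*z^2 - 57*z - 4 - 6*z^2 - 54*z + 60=30*r^3 - 55*r^2 - 605*r + z^2*(-3*r - 11) + z*(-9*r^2 - 66*r - 121)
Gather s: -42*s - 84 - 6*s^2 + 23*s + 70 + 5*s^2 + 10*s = -s^2 - 9*s - 14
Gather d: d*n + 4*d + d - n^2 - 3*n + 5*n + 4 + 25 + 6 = d*(n + 5) - n^2 + 2*n + 35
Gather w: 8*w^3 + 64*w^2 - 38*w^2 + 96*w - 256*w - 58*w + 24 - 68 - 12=8*w^3 + 26*w^2 - 218*w - 56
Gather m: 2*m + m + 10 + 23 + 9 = 3*m + 42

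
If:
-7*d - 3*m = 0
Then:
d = -3*m/7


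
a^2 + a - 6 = (a - 2)*(a + 3)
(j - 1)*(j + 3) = j^2 + 2*j - 3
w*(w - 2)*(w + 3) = w^3 + w^2 - 6*w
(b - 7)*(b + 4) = b^2 - 3*b - 28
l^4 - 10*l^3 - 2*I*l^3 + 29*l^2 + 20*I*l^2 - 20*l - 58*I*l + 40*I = (l - 5)*(l - 4)*(l - 1)*(l - 2*I)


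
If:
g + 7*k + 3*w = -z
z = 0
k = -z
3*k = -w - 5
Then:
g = 15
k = 0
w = -5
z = 0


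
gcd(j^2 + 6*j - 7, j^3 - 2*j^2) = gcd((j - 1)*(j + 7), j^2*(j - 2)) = 1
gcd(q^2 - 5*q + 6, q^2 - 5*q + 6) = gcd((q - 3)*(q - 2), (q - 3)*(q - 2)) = q^2 - 5*q + 6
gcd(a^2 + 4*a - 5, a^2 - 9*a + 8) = a - 1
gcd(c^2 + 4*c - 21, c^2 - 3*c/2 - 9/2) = c - 3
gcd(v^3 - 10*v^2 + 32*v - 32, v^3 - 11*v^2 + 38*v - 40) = v^2 - 6*v + 8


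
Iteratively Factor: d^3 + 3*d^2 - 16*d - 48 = (d + 4)*(d^2 - d - 12) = (d + 3)*(d + 4)*(d - 4)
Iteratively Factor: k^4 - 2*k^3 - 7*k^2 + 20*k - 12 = (k - 2)*(k^3 - 7*k + 6) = (k - 2)*(k + 3)*(k^2 - 3*k + 2) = (k - 2)*(k - 1)*(k + 3)*(k - 2)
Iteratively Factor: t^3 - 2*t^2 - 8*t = (t + 2)*(t^2 - 4*t) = t*(t + 2)*(t - 4)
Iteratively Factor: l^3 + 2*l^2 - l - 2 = (l + 1)*(l^2 + l - 2) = (l - 1)*(l + 1)*(l + 2)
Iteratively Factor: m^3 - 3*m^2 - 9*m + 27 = (m - 3)*(m^2 - 9) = (m - 3)*(m + 3)*(m - 3)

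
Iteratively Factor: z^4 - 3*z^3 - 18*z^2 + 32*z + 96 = (z + 3)*(z^3 - 6*z^2 + 32) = (z + 2)*(z + 3)*(z^2 - 8*z + 16) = (z - 4)*(z + 2)*(z + 3)*(z - 4)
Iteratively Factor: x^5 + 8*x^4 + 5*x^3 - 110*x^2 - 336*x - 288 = (x + 4)*(x^4 + 4*x^3 - 11*x^2 - 66*x - 72) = (x + 3)*(x + 4)*(x^3 + x^2 - 14*x - 24) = (x + 3)^2*(x + 4)*(x^2 - 2*x - 8) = (x - 4)*(x + 3)^2*(x + 4)*(x + 2)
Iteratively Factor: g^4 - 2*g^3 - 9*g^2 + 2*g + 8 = (g - 4)*(g^3 + 2*g^2 - g - 2) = (g - 4)*(g + 2)*(g^2 - 1) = (g - 4)*(g + 1)*(g + 2)*(g - 1)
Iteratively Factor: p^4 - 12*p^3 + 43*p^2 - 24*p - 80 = (p - 5)*(p^3 - 7*p^2 + 8*p + 16) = (p - 5)*(p - 4)*(p^2 - 3*p - 4) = (p - 5)*(p - 4)*(p + 1)*(p - 4)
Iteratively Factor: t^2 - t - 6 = (t - 3)*(t + 2)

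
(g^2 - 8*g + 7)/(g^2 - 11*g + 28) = (g - 1)/(g - 4)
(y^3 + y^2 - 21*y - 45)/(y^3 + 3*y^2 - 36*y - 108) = (y^2 - 2*y - 15)/(y^2 - 36)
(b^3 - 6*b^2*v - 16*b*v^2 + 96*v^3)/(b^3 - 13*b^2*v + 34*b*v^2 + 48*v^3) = (-b^2 + 16*v^2)/(-b^2 + 7*b*v + 8*v^2)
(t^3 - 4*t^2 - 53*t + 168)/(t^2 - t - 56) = t - 3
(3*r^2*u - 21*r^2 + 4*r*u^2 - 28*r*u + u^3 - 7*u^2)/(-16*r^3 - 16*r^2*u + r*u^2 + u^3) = (-3*r*u + 21*r - u^2 + 7*u)/(16*r^2 - u^2)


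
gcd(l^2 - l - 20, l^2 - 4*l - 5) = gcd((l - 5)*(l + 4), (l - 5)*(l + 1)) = l - 5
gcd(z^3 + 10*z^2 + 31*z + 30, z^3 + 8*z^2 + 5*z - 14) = z + 2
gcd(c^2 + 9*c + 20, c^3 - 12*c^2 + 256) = c + 4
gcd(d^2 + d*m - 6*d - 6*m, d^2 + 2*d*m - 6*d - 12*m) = d - 6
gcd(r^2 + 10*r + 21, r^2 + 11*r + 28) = r + 7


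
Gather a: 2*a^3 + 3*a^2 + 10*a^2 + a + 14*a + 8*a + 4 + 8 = 2*a^3 + 13*a^2 + 23*a + 12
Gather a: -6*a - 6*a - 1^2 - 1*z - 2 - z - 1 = -12*a - 2*z - 4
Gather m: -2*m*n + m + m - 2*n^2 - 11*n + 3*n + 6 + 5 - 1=m*(2 - 2*n) - 2*n^2 - 8*n + 10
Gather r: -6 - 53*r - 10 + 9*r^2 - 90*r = 9*r^2 - 143*r - 16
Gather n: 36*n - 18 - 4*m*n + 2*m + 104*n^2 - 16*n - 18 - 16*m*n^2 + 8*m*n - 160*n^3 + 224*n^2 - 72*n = 2*m - 160*n^3 + n^2*(328 - 16*m) + n*(4*m - 52) - 36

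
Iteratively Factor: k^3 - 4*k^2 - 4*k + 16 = (k + 2)*(k^2 - 6*k + 8) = (k - 4)*(k + 2)*(k - 2)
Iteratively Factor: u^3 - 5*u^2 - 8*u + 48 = (u - 4)*(u^2 - u - 12) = (u - 4)*(u + 3)*(u - 4)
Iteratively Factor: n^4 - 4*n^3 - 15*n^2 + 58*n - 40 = (n + 4)*(n^3 - 8*n^2 + 17*n - 10) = (n - 1)*(n + 4)*(n^2 - 7*n + 10) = (n - 2)*(n - 1)*(n + 4)*(n - 5)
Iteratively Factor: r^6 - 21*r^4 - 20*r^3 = (r - 5)*(r^5 + 5*r^4 + 4*r^3) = (r - 5)*(r + 1)*(r^4 + 4*r^3) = r*(r - 5)*(r + 1)*(r^3 + 4*r^2) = r^2*(r - 5)*(r + 1)*(r^2 + 4*r) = r^3*(r - 5)*(r + 1)*(r + 4)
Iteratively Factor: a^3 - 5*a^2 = (a)*(a^2 - 5*a) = a^2*(a - 5)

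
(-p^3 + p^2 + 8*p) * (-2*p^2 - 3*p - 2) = 2*p^5 + p^4 - 17*p^3 - 26*p^2 - 16*p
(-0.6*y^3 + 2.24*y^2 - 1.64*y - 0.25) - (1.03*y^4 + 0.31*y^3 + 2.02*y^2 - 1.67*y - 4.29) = -1.03*y^4 - 0.91*y^3 + 0.22*y^2 + 0.03*y + 4.04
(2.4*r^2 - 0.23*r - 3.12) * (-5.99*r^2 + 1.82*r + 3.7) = -14.376*r^4 + 5.7457*r^3 + 27.1502*r^2 - 6.5294*r - 11.544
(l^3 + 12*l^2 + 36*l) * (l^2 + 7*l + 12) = l^5 + 19*l^4 + 132*l^3 + 396*l^2 + 432*l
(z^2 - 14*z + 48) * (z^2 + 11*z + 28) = z^4 - 3*z^3 - 78*z^2 + 136*z + 1344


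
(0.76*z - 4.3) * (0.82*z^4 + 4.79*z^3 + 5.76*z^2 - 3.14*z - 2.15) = 0.6232*z^5 + 0.1144*z^4 - 16.2194*z^3 - 27.1544*z^2 + 11.868*z + 9.245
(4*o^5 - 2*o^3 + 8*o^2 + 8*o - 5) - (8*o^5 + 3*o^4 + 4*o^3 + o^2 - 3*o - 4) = -4*o^5 - 3*o^4 - 6*o^3 + 7*o^2 + 11*o - 1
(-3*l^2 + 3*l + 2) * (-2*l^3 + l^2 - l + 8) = 6*l^5 - 9*l^4 + 2*l^3 - 25*l^2 + 22*l + 16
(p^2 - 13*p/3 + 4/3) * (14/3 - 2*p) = -2*p^3 + 40*p^2/3 - 206*p/9 + 56/9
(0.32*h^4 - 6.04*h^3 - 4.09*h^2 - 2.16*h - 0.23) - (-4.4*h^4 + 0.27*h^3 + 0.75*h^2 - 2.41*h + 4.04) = 4.72*h^4 - 6.31*h^3 - 4.84*h^2 + 0.25*h - 4.27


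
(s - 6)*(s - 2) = s^2 - 8*s + 12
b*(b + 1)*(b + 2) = b^3 + 3*b^2 + 2*b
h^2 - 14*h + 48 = (h - 8)*(h - 6)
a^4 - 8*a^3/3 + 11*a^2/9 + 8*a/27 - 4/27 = (a - 2)*(a - 2/3)*(a - 1/3)*(a + 1/3)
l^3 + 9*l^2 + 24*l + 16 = (l + 1)*(l + 4)^2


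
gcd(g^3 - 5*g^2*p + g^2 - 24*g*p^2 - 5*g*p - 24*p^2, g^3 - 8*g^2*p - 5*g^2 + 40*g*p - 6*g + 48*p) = -g^2 + 8*g*p - g + 8*p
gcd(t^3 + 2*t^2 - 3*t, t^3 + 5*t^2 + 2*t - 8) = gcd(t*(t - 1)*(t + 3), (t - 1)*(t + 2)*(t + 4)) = t - 1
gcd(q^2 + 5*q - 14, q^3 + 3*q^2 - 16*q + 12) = q - 2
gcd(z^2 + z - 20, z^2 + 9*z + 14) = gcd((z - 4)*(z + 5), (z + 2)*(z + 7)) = 1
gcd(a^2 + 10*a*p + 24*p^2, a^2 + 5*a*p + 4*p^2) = a + 4*p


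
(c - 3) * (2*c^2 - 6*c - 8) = 2*c^3 - 12*c^2 + 10*c + 24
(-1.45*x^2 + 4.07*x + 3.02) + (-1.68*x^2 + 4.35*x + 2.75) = -3.13*x^2 + 8.42*x + 5.77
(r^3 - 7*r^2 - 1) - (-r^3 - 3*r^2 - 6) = 2*r^3 - 4*r^2 + 5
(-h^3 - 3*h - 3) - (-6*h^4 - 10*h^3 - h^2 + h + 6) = 6*h^4 + 9*h^3 + h^2 - 4*h - 9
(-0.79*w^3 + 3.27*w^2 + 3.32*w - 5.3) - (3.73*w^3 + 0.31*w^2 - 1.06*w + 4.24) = -4.52*w^3 + 2.96*w^2 + 4.38*w - 9.54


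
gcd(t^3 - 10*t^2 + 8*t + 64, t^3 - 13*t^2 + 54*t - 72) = t - 4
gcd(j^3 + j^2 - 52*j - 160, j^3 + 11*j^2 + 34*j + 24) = j + 4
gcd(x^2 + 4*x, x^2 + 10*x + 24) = x + 4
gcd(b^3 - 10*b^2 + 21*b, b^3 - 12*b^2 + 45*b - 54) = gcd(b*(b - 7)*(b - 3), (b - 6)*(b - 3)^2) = b - 3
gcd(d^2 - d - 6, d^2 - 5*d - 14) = d + 2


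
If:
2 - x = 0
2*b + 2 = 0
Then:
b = -1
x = 2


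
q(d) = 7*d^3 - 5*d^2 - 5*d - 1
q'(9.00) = 1606.00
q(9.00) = 4652.00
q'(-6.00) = 811.00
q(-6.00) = -1663.00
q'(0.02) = -5.19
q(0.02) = -1.10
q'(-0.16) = -2.86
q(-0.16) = -0.36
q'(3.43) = 207.76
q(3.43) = 205.50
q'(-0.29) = -0.33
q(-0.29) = -0.14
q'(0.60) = -3.44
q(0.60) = -4.29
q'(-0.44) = 3.47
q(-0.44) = -0.36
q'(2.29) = 82.23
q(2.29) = 45.39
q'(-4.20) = 407.44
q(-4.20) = -586.82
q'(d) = 21*d^2 - 10*d - 5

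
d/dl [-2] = 0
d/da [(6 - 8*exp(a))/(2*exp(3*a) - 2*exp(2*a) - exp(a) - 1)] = (32*exp(3*a) - 52*exp(2*a) + 24*exp(a) + 14)*exp(a)/(4*exp(6*a) - 8*exp(5*a) + 5*exp(2*a) + 2*exp(a) + 1)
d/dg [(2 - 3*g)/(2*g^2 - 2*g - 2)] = (-3*g^2 + 3*g + (2*g - 1)*(3*g - 2) + 3)/(2*(-g^2 + g + 1)^2)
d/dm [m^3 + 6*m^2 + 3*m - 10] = 3*m^2 + 12*m + 3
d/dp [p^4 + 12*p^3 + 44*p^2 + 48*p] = 4*p^3 + 36*p^2 + 88*p + 48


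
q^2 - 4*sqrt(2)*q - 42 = (q - 7*sqrt(2))*(q + 3*sqrt(2))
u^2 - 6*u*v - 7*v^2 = (u - 7*v)*(u + v)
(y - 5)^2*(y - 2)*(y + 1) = y^4 - 11*y^3 + 33*y^2 - 5*y - 50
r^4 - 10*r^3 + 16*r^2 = r^2*(r - 8)*(r - 2)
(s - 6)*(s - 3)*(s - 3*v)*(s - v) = s^4 - 4*s^3*v - 9*s^3 + 3*s^2*v^2 + 36*s^2*v + 18*s^2 - 27*s*v^2 - 72*s*v + 54*v^2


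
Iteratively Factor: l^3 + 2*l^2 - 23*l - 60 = (l + 3)*(l^2 - l - 20) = (l - 5)*(l + 3)*(l + 4)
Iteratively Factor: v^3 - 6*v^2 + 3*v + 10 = (v - 2)*(v^2 - 4*v - 5) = (v - 2)*(v + 1)*(v - 5)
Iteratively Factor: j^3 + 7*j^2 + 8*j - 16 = (j - 1)*(j^2 + 8*j + 16) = (j - 1)*(j + 4)*(j + 4)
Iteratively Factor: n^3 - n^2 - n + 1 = (n + 1)*(n^2 - 2*n + 1) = (n - 1)*(n + 1)*(n - 1)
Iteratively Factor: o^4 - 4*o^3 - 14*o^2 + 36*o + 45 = (o - 3)*(o^3 - o^2 - 17*o - 15) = (o - 3)*(o + 3)*(o^2 - 4*o - 5) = (o - 5)*(o - 3)*(o + 3)*(o + 1)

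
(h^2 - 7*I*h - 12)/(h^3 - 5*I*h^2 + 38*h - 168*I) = (h - 3*I)/(h^2 - I*h + 42)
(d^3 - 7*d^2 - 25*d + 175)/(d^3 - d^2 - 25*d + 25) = (d - 7)/(d - 1)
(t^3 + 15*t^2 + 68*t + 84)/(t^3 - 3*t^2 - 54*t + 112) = (t^2 + 8*t + 12)/(t^2 - 10*t + 16)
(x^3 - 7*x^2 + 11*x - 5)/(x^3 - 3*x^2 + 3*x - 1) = (x - 5)/(x - 1)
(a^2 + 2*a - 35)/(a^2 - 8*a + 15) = (a + 7)/(a - 3)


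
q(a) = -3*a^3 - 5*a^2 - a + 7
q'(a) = -9*a^2 - 10*a - 1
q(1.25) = -7.92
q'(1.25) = -27.56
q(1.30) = -9.34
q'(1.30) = -29.21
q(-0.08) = 7.05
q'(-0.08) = -0.26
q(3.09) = -132.34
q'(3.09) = -117.83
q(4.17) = -301.65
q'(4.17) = -199.20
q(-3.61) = 86.59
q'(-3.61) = -82.19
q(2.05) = -41.91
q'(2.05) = -59.32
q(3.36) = -166.61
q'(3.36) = -136.21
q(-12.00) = 4483.00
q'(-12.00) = -1177.00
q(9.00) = -2594.00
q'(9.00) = -820.00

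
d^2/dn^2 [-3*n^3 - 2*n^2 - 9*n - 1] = -18*n - 4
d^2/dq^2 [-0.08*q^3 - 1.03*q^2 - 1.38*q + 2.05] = -0.48*q - 2.06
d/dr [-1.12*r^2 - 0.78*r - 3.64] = -2.24*r - 0.78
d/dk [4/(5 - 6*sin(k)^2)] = 24*sin(2*k)/(3*cos(2*k) + 2)^2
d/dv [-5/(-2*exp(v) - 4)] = -5*exp(v)/(2*(exp(v) + 2)^2)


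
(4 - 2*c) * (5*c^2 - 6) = -10*c^3 + 20*c^2 + 12*c - 24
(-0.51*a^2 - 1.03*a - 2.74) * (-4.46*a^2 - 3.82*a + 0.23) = 2.2746*a^4 + 6.542*a^3 + 16.0377*a^2 + 10.2299*a - 0.6302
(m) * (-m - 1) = -m^2 - m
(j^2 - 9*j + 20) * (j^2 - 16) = j^4 - 9*j^3 + 4*j^2 + 144*j - 320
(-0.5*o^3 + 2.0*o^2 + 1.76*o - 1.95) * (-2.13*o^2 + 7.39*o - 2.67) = 1.065*o^5 - 7.955*o^4 + 12.3662*o^3 + 11.8199*o^2 - 19.1097*o + 5.2065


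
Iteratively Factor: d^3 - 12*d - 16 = (d + 2)*(d^2 - 2*d - 8) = (d + 2)^2*(d - 4)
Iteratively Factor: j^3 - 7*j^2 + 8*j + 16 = (j - 4)*(j^2 - 3*j - 4) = (j - 4)*(j + 1)*(j - 4)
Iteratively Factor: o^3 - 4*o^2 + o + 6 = (o + 1)*(o^2 - 5*o + 6) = (o - 3)*(o + 1)*(o - 2)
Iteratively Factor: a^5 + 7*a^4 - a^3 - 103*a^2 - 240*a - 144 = (a - 4)*(a^4 + 11*a^3 + 43*a^2 + 69*a + 36) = (a - 4)*(a + 4)*(a^3 + 7*a^2 + 15*a + 9) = (a - 4)*(a + 3)*(a + 4)*(a^2 + 4*a + 3) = (a - 4)*(a + 1)*(a + 3)*(a + 4)*(a + 3)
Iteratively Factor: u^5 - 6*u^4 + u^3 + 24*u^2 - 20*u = (u)*(u^4 - 6*u^3 + u^2 + 24*u - 20) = u*(u - 5)*(u^3 - u^2 - 4*u + 4) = u*(u - 5)*(u + 2)*(u^2 - 3*u + 2) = u*(u - 5)*(u - 1)*(u + 2)*(u - 2)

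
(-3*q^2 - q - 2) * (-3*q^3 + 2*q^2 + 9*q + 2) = 9*q^5 - 3*q^4 - 23*q^3 - 19*q^2 - 20*q - 4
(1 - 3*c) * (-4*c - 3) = 12*c^2 + 5*c - 3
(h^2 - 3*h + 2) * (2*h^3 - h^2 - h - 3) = 2*h^5 - 7*h^4 + 6*h^3 - 2*h^2 + 7*h - 6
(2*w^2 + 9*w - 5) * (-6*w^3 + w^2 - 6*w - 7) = -12*w^5 - 52*w^4 + 27*w^3 - 73*w^2 - 33*w + 35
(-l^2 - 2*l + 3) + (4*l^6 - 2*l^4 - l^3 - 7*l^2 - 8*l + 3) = 4*l^6 - 2*l^4 - l^3 - 8*l^2 - 10*l + 6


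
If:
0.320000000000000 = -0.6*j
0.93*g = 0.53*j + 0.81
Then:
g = 0.57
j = -0.53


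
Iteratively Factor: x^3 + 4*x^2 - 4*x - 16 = (x - 2)*(x^2 + 6*x + 8) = (x - 2)*(x + 4)*(x + 2)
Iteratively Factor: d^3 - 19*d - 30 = (d + 2)*(d^2 - 2*d - 15) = (d + 2)*(d + 3)*(d - 5)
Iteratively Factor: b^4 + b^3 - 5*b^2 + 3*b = (b - 1)*(b^3 + 2*b^2 - 3*b) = b*(b - 1)*(b^2 + 2*b - 3) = b*(b - 1)^2*(b + 3)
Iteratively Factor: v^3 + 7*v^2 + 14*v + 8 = (v + 1)*(v^2 + 6*v + 8) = (v + 1)*(v + 4)*(v + 2)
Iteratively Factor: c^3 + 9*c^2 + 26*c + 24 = (c + 3)*(c^2 + 6*c + 8) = (c + 2)*(c + 3)*(c + 4)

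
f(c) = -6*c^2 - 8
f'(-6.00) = 72.00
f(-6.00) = -224.00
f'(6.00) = -72.00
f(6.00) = -224.00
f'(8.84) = -106.08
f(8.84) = -476.87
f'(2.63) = -31.56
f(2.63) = -49.50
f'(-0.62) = 7.44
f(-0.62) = -10.31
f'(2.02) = -24.24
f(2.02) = -32.48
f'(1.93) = -23.16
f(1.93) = -30.35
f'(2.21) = -26.52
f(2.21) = -37.30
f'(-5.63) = 67.56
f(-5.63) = -198.18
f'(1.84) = -22.08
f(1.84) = -28.31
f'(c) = -12*c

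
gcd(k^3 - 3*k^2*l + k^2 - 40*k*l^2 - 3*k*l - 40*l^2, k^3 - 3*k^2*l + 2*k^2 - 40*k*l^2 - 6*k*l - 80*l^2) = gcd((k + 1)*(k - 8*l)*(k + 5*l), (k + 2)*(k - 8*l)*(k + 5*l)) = k^2 - 3*k*l - 40*l^2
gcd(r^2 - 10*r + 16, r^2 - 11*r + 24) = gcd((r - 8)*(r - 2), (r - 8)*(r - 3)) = r - 8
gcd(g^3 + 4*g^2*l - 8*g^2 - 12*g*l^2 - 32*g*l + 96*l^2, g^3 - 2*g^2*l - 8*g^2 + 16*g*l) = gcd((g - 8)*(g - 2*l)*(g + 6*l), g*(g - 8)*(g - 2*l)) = g^2 - 2*g*l - 8*g + 16*l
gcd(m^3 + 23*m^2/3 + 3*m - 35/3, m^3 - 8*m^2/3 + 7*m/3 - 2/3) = m - 1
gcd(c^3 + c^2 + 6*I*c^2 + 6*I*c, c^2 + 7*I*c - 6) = c + 6*I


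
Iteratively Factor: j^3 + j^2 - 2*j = (j + 2)*(j^2 - j) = j*(j + 2)*(j - 1)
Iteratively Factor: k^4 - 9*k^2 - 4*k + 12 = (k + 2)*(k^3 - 2*k^2 - 5*k + 6) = (k + 2)^2*(k^2 - 4*k + 3) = (k - 3)*(k + 2)^2*(k - 1)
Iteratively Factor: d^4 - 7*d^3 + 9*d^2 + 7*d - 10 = (d - 1)*(d^3 - 6*d^2 + 3*d + 10) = (d - 5)*(d - 1)*(d^2 - d - 2) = (d - 5)*(d - 1)*(d + 1)*(d - 2)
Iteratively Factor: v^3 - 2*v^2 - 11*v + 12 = (v + 3)*(v^2 - 5*v + 4) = (v - 4)*(v + 3)*(v - 1)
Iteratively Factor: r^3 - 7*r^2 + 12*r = (r)*(r^2 - 7*r + 12) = r*(r - 3)*(r - 4)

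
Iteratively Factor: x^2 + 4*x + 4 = (x + 2)*(x + 2)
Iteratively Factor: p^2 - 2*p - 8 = (p - 4)*(p + 2)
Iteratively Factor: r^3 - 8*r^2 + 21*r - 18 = (r - 2)*(r^2 - 6*r + 9) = (r - 3)*(r - 2)*(r - 3)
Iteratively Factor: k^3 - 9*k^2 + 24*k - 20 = (k - 2)*(k^2 - 7*k + 10) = (k - 2)^2*(k - 5)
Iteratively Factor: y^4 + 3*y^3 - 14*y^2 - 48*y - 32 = (y + 2)*(y^3 + y^2 - 16*y - 16) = (y + 1)*(y + 2)*(y^2 - 16) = (y + 1)*(y + 2)*(y + 4)*(y - 4)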